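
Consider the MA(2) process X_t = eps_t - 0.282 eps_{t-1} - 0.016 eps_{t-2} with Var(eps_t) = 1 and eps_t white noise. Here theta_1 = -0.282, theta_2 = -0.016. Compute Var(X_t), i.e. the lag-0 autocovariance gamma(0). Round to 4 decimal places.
\gamma(0) = 1.0798

For an MA(q) process X_t = eps_t + sum_i theta_i eps_{t-i} with
Var(eps_t) = sigma^2, the variance is
  gamma(0) = sigma^2 * (1 + sum_i theta_i^2).
  sum_i theta_i^2 = (-0.282)^2 + (-0.016)^2 = 0.079524 + 0.000256 = 0.07978.
  gamma(0) = 1 * (1 + 0.07978) = 1 * 1.07978 = 1.07978, which rounds to 1.0798.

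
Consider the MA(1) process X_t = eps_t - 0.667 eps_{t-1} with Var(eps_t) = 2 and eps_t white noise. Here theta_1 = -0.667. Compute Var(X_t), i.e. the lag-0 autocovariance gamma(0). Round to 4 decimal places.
\gamma(0) = 2.8898

For an MA(q) process X_t = eps_t + sum_i theta_i eps_{t-i} with
Var(eps_t) = sigma^2, the variance is
  gamma(0) = sigma^2 * (1 + sum_i theta_i^2).
  sum_i theta_i^2 = (-0.667)^2 = 0.444889.
  gamma(0) = 2 * (1 + 0.444889) = 2 * 1.444889 = 2.889778, which rounds to 2.8898.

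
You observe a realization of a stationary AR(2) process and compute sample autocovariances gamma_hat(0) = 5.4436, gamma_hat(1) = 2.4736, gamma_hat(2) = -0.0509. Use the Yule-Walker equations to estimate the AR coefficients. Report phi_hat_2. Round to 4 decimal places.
\hat\phi_{2} = -0.2720

The Yule-Walker equations for an AR(p) process read, in matrix form,
  Gamma_p phi = r_p,   with   (Gamma_p)_{ij} = gamma(|i - j|),
                       (r_p)_i = gamma(i),   i,j = 1..p.
Substitute the sample gammas (Toeplitz matrix and right-hand side of size 2):
  Gamma_p = [[5.4436, 2.4736], [2.4736, 5.4436]]
  r_p     = [2.4736, -0.0509]
Written out:
  5.4436 phi_1 + 2.4736 phi_2 = 2.4736
  2.4736 phi_1 + 5.4436 phi_2 = -0.0509
Solve by Cramer's rule:
  det = gamma(0)^2 - gamma(1)^2 = (5.4436)^2 - (2.4736)^2 = 29.63278096 - 6.11869696 = 23.514084
  phi_hat_1 = [gamma(1) gamma(0) - gamma(1) gamma(2)] / det = [(2.4736)(5.4436) - (2.4736)(-0.0509)] / 23.514084 = 13.5911952 / 23.514084 = 0.578
  phi_hat_2 = [gamma(0) gamma(2) - gamma(1)^2] / det = [(5.4436)(-0.0509) - (2.4736)^2] / 23.514084 = -6.3957762 / 23.514084 = -0.272
So phi_hat = [0.5780, -0.2720].
Therefore phi_hat_2 = -0.2720.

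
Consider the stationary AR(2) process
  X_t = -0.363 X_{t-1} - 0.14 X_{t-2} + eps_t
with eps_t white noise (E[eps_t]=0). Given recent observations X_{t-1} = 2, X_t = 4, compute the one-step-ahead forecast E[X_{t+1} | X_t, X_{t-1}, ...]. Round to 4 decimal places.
E[X_{t+1} \mid \mathcal F_t] = -1.7320

For an AR(p) model X_t = c + sum_i phi_i X_{t-i} + eps_t, the
one-step-ahead conditional mean is
  E[X_{t+1} | X_t, ...] = c + sum_i phi_i X_{t+1-i}.
Substitute known values:
  E[X_{t+1} | ...] = (-0.363) * (4) + (-0.14) * (2)
                   = -1.7320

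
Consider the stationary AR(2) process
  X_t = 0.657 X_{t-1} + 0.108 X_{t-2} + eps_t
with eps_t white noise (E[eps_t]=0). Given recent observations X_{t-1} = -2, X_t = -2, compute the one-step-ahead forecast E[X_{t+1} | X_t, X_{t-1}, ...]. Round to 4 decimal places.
E[X_{t+1} \mid \mathcal F_t] = -1.5300

For an AR(p) model X_t = c + sum_i phi_i X_{t-i} + eps_t, the
one-step-ahead conditional mean is
  E[X_{t+1} | X_t, ...] = c + sum_i phi_i X_{t+1-i}.
Substitute known values:
  E[X_{t+1} | ...] = (0.657) * (-2) + (0.108) * (-2)
                   = -1.5300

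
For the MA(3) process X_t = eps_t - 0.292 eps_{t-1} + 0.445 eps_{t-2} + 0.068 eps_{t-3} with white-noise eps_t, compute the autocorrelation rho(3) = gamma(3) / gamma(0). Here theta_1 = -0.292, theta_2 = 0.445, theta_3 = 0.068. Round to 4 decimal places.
\rho(3) = 0.0528

For an MA(q) process with theta_0 = 1, the autocovariance is
  gamma(k) = sigma^2 * sum_{i=0..q-k} theta_i * theta_{i+k},
and rho(k) = gamma(k) / gamma(0). Sigma^2 cancels.
  numerator   = (1)*(0.068) = 0.068.
  denominator = (1)^2 + (-0.292)^2 + (0.445)^2 + (0.068)^2 = 1.287913.
  rho(3) = 0.068 / 1.287913 = 0.0528.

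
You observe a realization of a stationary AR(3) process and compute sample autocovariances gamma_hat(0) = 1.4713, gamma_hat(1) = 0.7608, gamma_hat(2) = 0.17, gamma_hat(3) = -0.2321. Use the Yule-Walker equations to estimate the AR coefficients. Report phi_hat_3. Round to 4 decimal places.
\hat\phi_{3} = -0.1750

The Yule-Walker equations for an AR(p) process read, in matrix form,
  Gamma_p phi = r_p,   with   (Gamma_p)_{ij} = gamma(|i - j|),
                       (r_p)_i = gamma(i),   i,j = 1..p.
Substitute the sample gammas (Toeplitz matrix and right-hand side of size 3):
  Gamma_p = [[1.4713, 0.7608, 0.17], [0.7608, 1.4713, 0.7608], [0.17, 0.7608, 1.4713]]
  r_p     = [0.7608, 0.17, -0.2321]
Written out (R1..R3):
  (R1) 1.4713 phi_1 + 0.7608 phi_2 + 0.17 phi_3 = 0.7608
  (R2) 0.7608 phi_1 + 1.4713 phi_2 + 0.7608 phi_3 = 0.17
  (R3) 0.17 phi_1 + 0.7608 phi_2 + 1.4713 phi_3 = -0.2321
Gaussian elimination:
  R2 <- R2 - (0.7608/1.4713) R1 = R2 - (0.517094) R1:  1.077895 phi_2 + 0.672894 phi_3 = -0.223405
  R3 <- R3 - (0.17/1.4713) R1 = R3 - (0.115544) R1:  0.672894 phi_2 + 1.451658 phi_3 = -0.320006
  R3 <- R3 - (0.672894/1.077895) R2 = R3 - (0.624267) R2:  1.031592 phi_3 = -0.180542
Back-substitution:
  phi_hat_3 = -0.180542 / 1.031592 = -0.175013
  phi_hat_2 = (-0.223405 - (0.672894)(-0.175013)) / 1.077895 = -0.098006
  phi_hat_1 = (0.7608 - (0.7608)(-0.098006) - (0.17)(-0.175013)) / 1.4713 = 0.587994
So phi_hat = [0.5880, -0.0980, -0.1750].
Therefore phi_hat_3 = -0.1750.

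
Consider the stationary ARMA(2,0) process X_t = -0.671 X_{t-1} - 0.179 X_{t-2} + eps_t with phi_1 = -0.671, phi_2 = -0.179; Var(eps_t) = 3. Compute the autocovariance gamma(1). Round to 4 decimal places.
\gamma(1) = -2.6089

Multiply the model equation by X_{t-k} and take expectations. With theta_0 = psi_0 = 1 and psi_j the MA(infinity) weights, this gives
  gamma(k) - sum_i phi_i gamma(k-i) = c_k,
  c_k = sigma^2 * sum_{j=k..q} theta_j psi_{j-k}   (c_k = 0 for k > q),
using gamma(-m) = gamma(m).
Pure AR (q = 0): c_0 = sigma^2 = 3, c_k = 0 for k >= 1.
Equations for k = 0, 1, 2 (AR order 2, c_2 = 0):
  (E0) gamma(0) = phi_1 gamma(1) + phi_2 gamma(2) + c_0
  (E1) gamma(1) = phi_1 gamma(0) + phi_2 gamma(1) + c_1
  (E2) gamma(2) = phi_1 gamma(1) + phi_2 gamma(0)
From (E1): gamma(1) = A gamma(0) + B with
  A = phi_1 / (1 - phi_2) = -0.671 / 1.179 = -0.569126,   B = c_1 / (1 - phi_2) = 0 / 1.179 = 0.
Insert (E2) into (E0): gamma(0) (1 - phi_2^2) = phi_1 (1 + phi_2) gamma(1) + c_0.
  phi_1 (1 + phi_2) = (-0.671)(0.821) = -0.550891,   1 - phi_2^2 = 0.967959.
Replace gamma(1) by A gamma(0) + B and collect gamma(0):
  gamma(0) [0.967959 - (-0.550891)(-0.569126)] = c_0 = 3
  gamma(0) * 0.654432 = 3
  gamma(0) = 3 / 0.654432 = 4.584125.
  gamma(1) = A gamma(0) = (-0.569126)(4.584125) = -2.608947.
Therefore gamma(1) = -2.6089 (to 4 decimal places).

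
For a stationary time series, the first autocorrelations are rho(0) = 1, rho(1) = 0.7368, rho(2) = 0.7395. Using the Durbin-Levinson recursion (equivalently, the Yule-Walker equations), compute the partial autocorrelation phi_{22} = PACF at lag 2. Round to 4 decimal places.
\phi_{22} = 0.4301

The PACF at lag k is phi_{kk}, the last component of the solution
to the Yule-Walker system G_k phi = r_k where
  (G_k)_{ij} = rho(|i - j|), (r_k)_i = rho(i), i,j = 1..k.
Equivalently, Durbin-Levinson gives phi_{kk} iteratively:
  phi_{11} = rho(1)
  phi_{kk} = [rho(k) - sum_{j=1..k-1} phi_{k-1,j} rho(k-j)]
            / [1 - sum_{j=1..k-1} phi_{k-1,j} rho(j)],
  phi_{k,j} = phi_{k-1,j} - phi_{kk} phi_{k-1,k-j},  j = 1..k-1.
Step k = 1:
  phi_11 = rho(1) = 0.7368.
Step k = 2:
  phi_22 = [rho(2) - phi_11 rho(1)] / [1 - phi_11 rho(1)] = [0.7395 - (0.7368)(0.7368)] / [1 - (0.7368)(0.7368)]
         = 0.19662576 / 0.45712576 = 0.4301.
Therefore phi_{22} = 0.4301.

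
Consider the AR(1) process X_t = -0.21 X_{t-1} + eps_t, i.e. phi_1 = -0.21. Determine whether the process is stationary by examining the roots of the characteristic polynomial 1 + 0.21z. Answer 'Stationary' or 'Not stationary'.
\text{Stationary}

The AR(p) characteristic polynomial is P(z) = 1 + 0.21z.
Stationarity requires all roots to lie outside the unit circle, i.e. |z| > 1 for every root.
This is linear in z: 1 + (0.21) z = 0  =>  z = -1/(0.21) = -4.761905,  |z| = 4.761905.
Moduli of all roots: 4.7619.
All moduli strictly greater than 1? Yes.
Verdict: Stationary.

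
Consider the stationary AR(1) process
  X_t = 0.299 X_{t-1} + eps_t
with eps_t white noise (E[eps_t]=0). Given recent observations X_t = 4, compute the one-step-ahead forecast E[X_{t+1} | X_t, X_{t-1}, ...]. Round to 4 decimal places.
E[X_{t+1} \mid \mathcal F_t] = 1.1960

For an AR(p) model X_t = c + sum_i phi_i X_{t-i} + eps_t, the
one-step-ahead conditional mean is
  E[X_{t+1} | X_t, ...] = c + sum_i phi_i X_{t+1-i}.
Substitute known values:
  E[X_{t+1} | ...] = (0.299) * (4)
                   = 1.1960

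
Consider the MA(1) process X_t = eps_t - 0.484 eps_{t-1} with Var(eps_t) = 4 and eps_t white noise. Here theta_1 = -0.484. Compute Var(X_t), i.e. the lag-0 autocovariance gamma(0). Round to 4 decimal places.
\gamma(0) = 4.9370

For an MA(q) process X_t = eps_t + sum_i theta_i eps_{t-i} with
Var(eps_t) = sigma^2, the variance is
  gamma(0) = sigma^2 * (1 + sum_i theta_i^2).
  sum_i theta_i^2 = (-0.484)^2 = 0.234256.
  gamma(0) = 4 * (1 + 0.234256) = 4 * 1.234256 = 4.937024, which rounds to 4.9370.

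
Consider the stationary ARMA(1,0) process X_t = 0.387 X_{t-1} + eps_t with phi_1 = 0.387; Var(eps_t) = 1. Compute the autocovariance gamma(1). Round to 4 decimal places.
\gamma(1) = 0.4552

Multiply the model equation by X_{t-k} and take expectations. With theta_0 = psi_0 = 1 and psi_j the MA(infinity) weights, this gives
  gamma(k) - sum_i phi_i gamma(k-i) = c_k,
  c_k = sigma^2 * sum_{j=k..q} theta_j psi_{j-k}   (c_k = 0 for k > q),
using gamma(-m) = gamma(m).
Pure AR (q = 0): c_0 = sigma^2 = 1, c_k = 0 for k >= 1.
Equations for k = 0 and k = 1 (AR order 1):
  gamma(0) = phi_1 gamma(1) + c_0
  gamma(1) = phi_1 gamma(0) + c_1
Substituting the second into the first: gamma(0) (1 - phi_1^2) = c_0 + phi_1 c_1, so
  gamma(0) = c_0 / (1 - phi_1^2) = 1 / (1 - (0.387)^2) = 1 / 0.850231 = 1.176151.
  gamma(1) = phi_1 gamma(0) = (0.387)(1.176151) = 0.45517.
Therefore gamma(1) = 0.4552 (to 4 decimal places).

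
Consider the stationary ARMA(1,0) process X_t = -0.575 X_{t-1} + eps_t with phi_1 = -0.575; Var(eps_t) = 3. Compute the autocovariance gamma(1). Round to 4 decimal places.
\gamma(1) = -2.5770

Multiply the model equation by X_{t-k} and take expectations. With theta_0 = psi_0 = 1 and psi_j the MA(infinity) weights, this gives
  gamma(k) - sum_i phi_i gamma(k-i) = c_k,
  c_k = sigma^2 * sum_{j=k..q} theta_j psi_{j-k}   (c_k = 0 for k > q),
using gamma(-m) = gamma(m).
Pure AR (q = 0): c_0 = sigma^2 = 3, c_k = 0 for k >= 1.
Equations for k = 0 and k = 1 (AR order 1):
  gamma(0) = phi_1 gamma(1) + c_0
  gamma(1) = phi_1 gamma(0) + c_1
Substituting the second into the first: gamma(0) (1 - phi_1^2) = c_0 + phi_1 c_1, so
  gamma(0) = c_0 / (1 - phi_1^2) = 3 / (1 - (-0.575)^2) = 3 / 0.669375 = 4.481793.
  gamma(1) = phi_1 gamma(0) = (-0.575)(4.481793) = -2.577031.
Therefore gamma(1) = -2.5770 (to 4 decimal places).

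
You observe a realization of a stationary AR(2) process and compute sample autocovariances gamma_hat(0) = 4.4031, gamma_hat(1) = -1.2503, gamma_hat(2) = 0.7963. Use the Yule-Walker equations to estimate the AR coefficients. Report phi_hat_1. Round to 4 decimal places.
\hat\phi_{1} = -0.2530

The Yule-Walker equations for an AR(p) process read, in matrix form,
  Gamma_p phi = r_p,   with   (Gamma_p)_{ij} = gamma(|i - j|),
                       (r_p)_i = gamma(i),   i,j = 1..p.
Substitute the sample gammas (Toeplitz matrix and right-hand side of size 2):
  Gamma_p = [[4.4031, -1.2503], [-1.2503, 4.4031]]
  r_p     = [-1.2503, 0.7963]
Written out:
  4.4031 phi_1 - 1.2503 phi_2 = -1.2503
  -1.2503 phi_1 + 4.4031 phi_2 = 0.7963
Solve by Cramer's rule:
  det = gamma(0)^2 - gamma(1)^2 = (4.4031)^2 - (-1.2503)^2 = 19.38728961 - 1.56325009 = 17.82403952
  phi_hat_1 = [gamma(1) gamma(0) - gamma(1) gamma(2)] / det = [(-1.2503)(4.4031) - (-1.2503)(0.7963)] / 17.82403952 = -4.50958204 / 17.82403952 = -0.253
  phi_hat_2 = [gamma(0) gamma(2) - gamma(1)^2] / det = [(4.4031)(0.7963) - (-1.2503)^2] / 17.82403952 = 1.94293844 / 17.82403952 = 0.109
So phi_hat = [-0.2530, 0.1090].
Therefore phi_hat_1 = -0.2530.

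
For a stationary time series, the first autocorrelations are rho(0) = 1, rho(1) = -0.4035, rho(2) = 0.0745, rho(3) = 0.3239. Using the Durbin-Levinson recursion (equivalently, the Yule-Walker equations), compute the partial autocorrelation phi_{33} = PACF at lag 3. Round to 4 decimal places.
\phi_{33} = 0.3800

The PACF at lag k is phi_{kk}, the last component of the solution
to the Yule-Walker system G_k phi = r_k where
  (G_k)_{ij} = rho(|i - j|), (r_k)_i = rho(i), i,j = 1..k.
Equivalently, Durbin-Levinson gives phi_{kk} iteratively:
  phi_{11} = rho(1)
  phi_{kk} = [rho(k) - sum_{j=1..k-1} phi_{k-1,j} rho(k-j)]
            / [1 - sum_{j=1..k-1} phi_{k-1,j} rho(j)],
  phi_{k,j} = phi_{k-1,j} - phi_{kk} phi_{k-1,k-j},  j = 1..k-1.
Step k = 1:
  phi_11 = rho(1) = -0.4035.
Step k = 2:
  phi_22 = [rho(2) - phi_11 rho(1)] / [1 - phi_11 rho(1)] = [0.0745 - (-0.4035)(-0.4035)] / [1 - (-0.4035)(-0.4035)]
         = -0.08831225 / 0.83718775 = -0.105487.
  Update: phi_21 = phi_11 - phi_22 phi_11 = -0.4035 - (-0.105487)(-0.4035) = -0.446064.
Step k = 3:
  phi_33 = [rho(3) - phi_21 rho(2) - phi_22 rho(1)] / [1 - phi_21 rho(1) - phi_22 rho(2)]
    numerator   = 0.3239 - (-0.446064)(0.0745) - (-0.105487)(-0.4035) = 0.31456784
    denominator = 1 - (-0.446064)(-0.4035) - (-0.105487)(0.0745) = 0.82787197
  phi_33 = 0.31456784 / 0.82787197 = 0.38.
Therefore phi_{33} = 0.3800.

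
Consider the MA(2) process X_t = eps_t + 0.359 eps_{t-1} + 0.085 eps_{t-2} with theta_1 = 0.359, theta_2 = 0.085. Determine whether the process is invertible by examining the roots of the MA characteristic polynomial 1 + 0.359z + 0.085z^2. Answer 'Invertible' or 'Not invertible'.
\text{Invertible}

The MA(q) characteristic polynomial is P(z) = 1 + 0.359z + 0.085z^2.
Invertibility requires all roots to lie outside the unit circle, i.e. |z| > 1 for every root.
Set 1 + (0.359) z + (0.085) z^2 = 0, i.e. a z^2 + b z + c = 0 with a = 0.085, b = 0.359, c = 1.
Discriminant D = b^2 - 4ac = (0.359)^2 - 4*(0.085)*1 = 0.128881 - (0.34) = -0.211119.
D < 0, so the roots are the complex-conjugate pair z = (-b +/- i sqrt(-D)) / (2a) = -2.1118 +/- 2.7028i.
For a conjugate pair |z|^2 = z * conj(z) = (product of roots) = c/a = 1/(0.085) = 11.764706, so |z| = sqrt(11.764706) = 3.43 for both roots.
Moduli of all roots: 3.4300, 3.4300.
All moduli strictly greater than 1? Yes.
Verdict: Invertible.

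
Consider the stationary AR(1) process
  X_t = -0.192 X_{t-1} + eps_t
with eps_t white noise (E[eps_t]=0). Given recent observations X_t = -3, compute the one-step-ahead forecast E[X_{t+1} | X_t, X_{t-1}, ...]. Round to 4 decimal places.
E[X_{t+1} \mid \mathcal F_t] = 0.5760

For an AR(p) model X_t = c + sum_i phi_i X_{t-i} + eps_t, the
one-step-ahead conditional mean is
  E[X_{t+1} | X_t, ...] = c + sum_i phi_i X_{t+1-i}.
Substitute known values:
  E[X_{t+1} | ...] = (-0.192) * (-3)
                   = 0.5760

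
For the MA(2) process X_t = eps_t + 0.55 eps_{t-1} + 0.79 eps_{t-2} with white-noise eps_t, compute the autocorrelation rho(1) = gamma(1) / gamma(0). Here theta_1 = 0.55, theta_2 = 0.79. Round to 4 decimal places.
\rho(1) = 0.5110

For an MA(q) process with theta_0 = 1, the autocovariance is
  gamma(k) = sigma^2 * sum_{i=0..q-k} theta_i * theta_{i+k},
and rho(k) = gamma(k) / gamma(0). Sigma^2 cancels.
  numerator   = (1)*(0.55) + (0.55)*(0.79) = 0.9845.
  denominator = (1)^2 + (0.55)^2 + (0.79)^2 = 1.9266.
  rho(1) = 0.9845 / 1.9266 = 0.5110.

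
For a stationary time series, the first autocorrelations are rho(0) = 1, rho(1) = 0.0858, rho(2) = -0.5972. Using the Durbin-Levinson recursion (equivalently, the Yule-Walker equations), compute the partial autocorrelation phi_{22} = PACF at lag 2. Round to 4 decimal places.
\phi_{22} = -0.6090

The PACF at lag k is phi_{kk}, the last component of the solution
to the Yule-Walker system G_k phi = r_k where
  (G_k)_{ij} = rho(|i - j|), (r_k)_i = rho(i), i,j = 1..k.
Equivalently, Durbin-Levinson gives phi_{kk} iteratively:
  phi_{11} = rho(1)
  phi_{kk} = [rho(k) - sum_{j=1..k-1} phi_{k-1,j} rho(k-j)]
            / [1 - sum_{j=1..k-1} phi_{k-1,j} rho(j)],
  phi_{k,j} = phi_{k-1,j} - phi_{kk} phi_{k-1,k-j},  j = 1..k-1.
Step k = 1:
  phi_11 = rho(1) = 0.0858.
Step k = 2:
  phi_22 = [rho(2) - phi_11 rho(1)] / [1 - phi_11 rho(1)] = [-0.5972 - (0.0858)(0.0858)] / [1 - (0.0858)(0.0858)]
         = -0.60456164 / 0.99263836 = -0.609.
Therefore phi_{22} = -0.6090.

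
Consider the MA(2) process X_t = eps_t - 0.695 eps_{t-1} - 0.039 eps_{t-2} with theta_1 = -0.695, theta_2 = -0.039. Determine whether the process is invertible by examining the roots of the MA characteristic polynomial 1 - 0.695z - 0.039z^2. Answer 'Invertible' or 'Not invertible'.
\text{Invertible}

The MA(q) characteristic polynomial is P(z) = 1 - 0.695z - 0.039z^2.
Invertibility requires all roots to lie outside the unit circle, i.e. |z| > 1 for every root.
Set 1 + (-0.695) z + (-0.039) z^2 = 0, i.e. a z^2 + b z + c = 0 with a = -0.039, b = -0.695, c = 1.
Discriminant D = b^2 - 4ac = (-0.695)^2 - 4*(-0.039)*1 = 0.483025 - (-0.156) = 0.639025.
D >= 0, so the roots are real: z = (-b +/- sqrt(D)) / (2a) = (0.695 +/- 0.79939) / (-0.078).
  z_1 = (0.695 + 0.79939) / (-0.078) = -19.1589,   |z_1| = 19.1589.
  z_2 = (0.695 - 0.79939) / (-0.078) = 1.3383,   |z_2| = 1.3383.
Moduli of all roots: 19.1589, 1.3383.
All moduli strictly greater than 1? Yes.
Verdict: Invertible.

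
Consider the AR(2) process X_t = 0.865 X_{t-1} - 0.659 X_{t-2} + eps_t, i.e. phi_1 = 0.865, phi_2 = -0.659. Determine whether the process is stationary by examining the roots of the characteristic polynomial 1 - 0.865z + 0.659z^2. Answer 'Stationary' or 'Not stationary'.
\text{Stationary}

The AR(p) characteristic polynomial is P(z) = 1 - 0.865z + 0.659z^2.
Stationarity requires all roots to lie outside the unit circle, i.e. |z| > 1 for every root.
Set 1 + (-0.865) z + (0.659) z^2 = 0, i.e. a z^2 + b z + c = 0 with a = 0.659, b = -0.865, c = 1.
Discriminant D = b^2 - 4ac = (-0.865)^2 - 4*(0.659)*1 = 0.748225 - (2.636) = -1.887775.
D < 0, so the roots are the complex-conjugate pair z = (-b +/- i sqrt(-D)) / (2a) = 0.6563 +/- 1.0425i.
For a conjugate pair |z|^2 = z * conj(z) = (product of roots) = c/a = 1/(0.659) = 1.517451, so |z| = sqrt(1.517451) = 1.2318 for both roots.
Moduli of all roots: 1.2318, 1.2318.
All moduli strictly greater than 1? Yes.
Verdict: Stationary.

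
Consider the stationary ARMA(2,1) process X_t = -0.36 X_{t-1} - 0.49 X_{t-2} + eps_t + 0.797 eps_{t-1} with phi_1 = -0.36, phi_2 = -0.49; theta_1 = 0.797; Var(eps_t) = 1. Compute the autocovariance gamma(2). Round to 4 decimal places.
\gamma(2) = -0.8967

Multiply the model equation by X_{t-k} and take expectations. With theta_0 = psi_0 = 1 and psi_j the MA(infinity) weights, this gives
  gamma(k) - sum_i phi_i gamma(k-i) = c_k,
  c_k = sigma^2 * sum_{j=k..q} theta_j psi_{j-k}   (c_k = 0 for k > q),
using gamma(-m) = gamma(m).
psi-weights needed (psi_j = theta_j + sum_i phi_i psi_{j-i}):
  psi_1 = theta_1 + phi_1 = 0.797 + (-0.36) = 0.437
Right-hand sides:
  c_0 = sigma^2 (1 + theta_1 psi_1) = 1 * (1 + (0.797)(0.437)) = 1 * 1.348289 = 1.348289
  c_1 = sigma^2 theta_1 = 1 * (0.797) = 0.797
  c_2 = 0
Equations for k = 0, 1, 2 (AR order 2, c_2 = 0):
  (E0) gamma(0) = phi_1 gamma(1) + phi_2 gamma(2) + c_0
  (E1) gamma(1) = phi_1 gamma(0) + phi_2 gamma(1) + c_1
  (E2) gamma(2) = phi_1 gamma(1) + phi_2 gamma(0)
From (E1): gamma(1) = A gamma(0) + B with
  A = phi_1 / (1 - phi_2) = -0.36 / 1.49 = -0.241611,   B = c_1 / (1 - phi_2) = 0.797 / 1.49 = 0.534899.
Insert (E2) into (E0): gamma(0) (1 - phi_2^2) = phi_1 (1 + phi_2) gamma(1) + c_0.
  phi_1 (1 + phi_2) = (-0.36)(0.51) = -0.1836,   1 - phi_2^2 = 0.7599.
Replace gamma(1) by A gamma(0) + B and collect gamma(0):
  gamma(0) [0.7599 - (-0.1836)(-0.241611)] = (-0.1836)(0.534899) + 1.348289
  gamma(0) * 0.71554 = 1.250081
  gamma(0) = 1.250081 / 0.71554 = 1.747046.
  gamma(1) = A gamma(0) + B = (-0.241611)(1.747046) + (0.534899) = 0.112794.
  gamma(2) = phi_1 gamma(1) + phi_2 gamma(0) = (-0.36)(0.112794) + (-0.49)(1.747046) = -0.896658.
Therefore gamma(2) = -0.8967 (to 4 decimal places).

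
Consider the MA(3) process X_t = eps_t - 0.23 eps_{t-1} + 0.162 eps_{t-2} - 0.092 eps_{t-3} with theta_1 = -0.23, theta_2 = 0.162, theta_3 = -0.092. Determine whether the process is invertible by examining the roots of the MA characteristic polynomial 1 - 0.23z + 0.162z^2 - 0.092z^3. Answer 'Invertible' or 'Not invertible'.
\text{Invertible}

The MA(q) characteristic polynomial is P(z) = 1 - 0.23z + 0.162z^2 - 0.092z^3.
Invertibility requires all roots to lie outside the unit circle, i.e. |z| > 1 for every root.
Degree 3: look for a simple real root z0 first, then factor out (1 - z/z0) and solve the remaining quadratic.
Testing z0 = 2.5: P(2.5) = 1 + (-0.23)(2.5) + (0.162)(2.5)^2 + (-0.092)(2.5)^3
  = 1 + (-0.575) + (1.0125) + (-1.4375) = 0.  So z_0 = 2.5 is a root, |z_0| = 2.5.
Divide out the factor (1 - 0.4 z) = (1 - z/z0) (since 1/z0 = 0.4):
  P(z) = (1 - 0.4 z)(1 + (0.17) z + (0.23) z^2)
  [check: z-coef 0.17 - (0.4) = -0.23; z^2-coef 0.23 - (0.4)(0.17) = 0.162; z^3-coef -(0.4)(0.23) = -0.092.]
Remaining roots from the quadratic factor 1 + (0.17) z + (0.23) z^2:
  Set 1 + (0.17) z + (0.23) z^2 = 0, i.e. a z^2 + b z + c = 0 with a = 0.23, b = 0.17, c = 1.
  Discriminant D = b^2 - 4ac = (0.17)^2 - 4*(0.23)*1 = 0.0289 - (0.92) = -0.8911.
  D < 0, so the roots are the complex-conjugate pair z = (-b +/- i sqrt(-D)) / (2a) = -0.3696 +/- 2.0521i.
  For a conjugate pair |z|^2 = z * conj(z) = (product of roots) = c/a = 1/(0.23) = 4.347826, so |z| = sqrt(4.347826) = 2.0851 for both roots.
Moduli of all roots: 2.5000, 2.0851, 2.0851.
All moduli strictly greater than 1? Yes.
Verdict: Invertible.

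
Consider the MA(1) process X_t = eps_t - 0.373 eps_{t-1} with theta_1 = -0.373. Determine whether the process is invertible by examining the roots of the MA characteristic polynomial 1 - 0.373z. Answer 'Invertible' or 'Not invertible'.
\text{Invertible}

The MA(q) characteristic polynomial is P(z) = 1 - 0.373z.
Invertibility requires all roots to lie outside the unit circle, i.e. |z| > 1 for every root.
This is linear in z: 1 + (-0.373) z = 0  =>  z = -1/(-0.373) = 2.680965,  |z| = 2.680965.
Moduli of all roots: 2.6810.
All moduli strictly greater than 1? Yes.
Verdict: Invertible.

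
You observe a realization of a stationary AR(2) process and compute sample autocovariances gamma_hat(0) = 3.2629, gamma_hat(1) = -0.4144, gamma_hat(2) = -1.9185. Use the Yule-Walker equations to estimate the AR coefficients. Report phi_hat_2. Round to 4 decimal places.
\hat\phi_{2} = -0.6140

The Yule-Walker equations for an AR(p) process read, in matrix form,
  Gamma_p phi = r_p,   with   (Gamma_p)_{ij} = gamma(|i - j|),
                       (r_p)_i = gamma(i),   i,j = 1..p.
Substitute the sample gammas (Toeplitz matrix and right-hand side of size 2):
  Gamma_p = [[3.2629, -0.4144], [-0.4144, 3.2629]]
  r_p     = [-0.4144, -1.9185]
Written out:
  3.2629 phi_1 - 0.4144 phi_2 = -0.4144
  -0.4144 phi_1 + 3.2629 phi_2 = -1.9185
Solve by Cramer's rule:
  det = gamma(0)^2 - gamma(1)^2 = (3.2629)^2 - (-0.4144)^2 = 10.64651641 - 0.17172736 = 10.47478905
  phi_hat_1 = [gamma(1) gamma(0) - gamma(1) gamma(2)] / det = [(-0.4144)(3.2629) - (-0.4144)(-1.9185)] / 10.47478905 = -2.14717216 / 10.47478905 = -0.205
  phi_hat_2 = [gamma(0) gamma(2) - gamma(1)^2] / det = [(3.2629)(-1.9185) - (-0.4144)^2] / 10.47478905 = -6.43160101 / 10.47478905 = -0.614
So phi_hat = [-0.2050, -0.6140].
Therefore phi_hat_2 = -0.6140.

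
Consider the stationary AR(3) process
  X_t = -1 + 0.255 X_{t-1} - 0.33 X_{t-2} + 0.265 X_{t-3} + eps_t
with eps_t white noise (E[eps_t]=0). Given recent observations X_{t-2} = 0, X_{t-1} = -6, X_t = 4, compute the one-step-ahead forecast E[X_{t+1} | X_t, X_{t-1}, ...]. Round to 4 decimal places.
E[X_{t+1} \mid \mathcal F_t] = 2.0000

For an AR(p) model X_t = c + sum_i phi_i X_{t-i} + eps_t, the
one-step-ahead conditional mean is
  E[X_{t+1} | X_t, ...] = c + sum_i phi_i X_{t+1-i}.
Substitute known values:
  E[X_{t+1} | ...] = -1 + (0.255) * (4) + (-0.33) * (-6) + (0.265) * (0)
                   = 2.0000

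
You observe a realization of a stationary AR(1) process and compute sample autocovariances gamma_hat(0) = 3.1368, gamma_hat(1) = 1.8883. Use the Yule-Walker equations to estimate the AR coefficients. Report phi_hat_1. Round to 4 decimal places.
\hat\phi_{1} = 0.6020

The Yule-Walker equations for an AR(p) process read, in matrix form,
  Gamma_p phi = r_p,   with   (Gamma_p)_{ij} = gamma(|i - j|),
                       (r_p)_i = gamma(i),   i,j = 1..p.
Substitute the sample gammas (Toeplitz matrix and right-hand side of size 1):
  Gamma_p = [[3.1368]]
  r_p     = [1.8883]
With p = 1 this is the single equation gamma(0) phi_1 = gamma(1):
  phi_hat_1 = gamma(1) / gamma(0) = 1.8883 / 3.1368 = 0.6020.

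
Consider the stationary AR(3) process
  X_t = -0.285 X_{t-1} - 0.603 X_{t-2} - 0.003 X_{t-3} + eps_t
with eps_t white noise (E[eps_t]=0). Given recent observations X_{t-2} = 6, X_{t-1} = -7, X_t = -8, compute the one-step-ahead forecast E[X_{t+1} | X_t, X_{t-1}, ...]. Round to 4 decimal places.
E[X_{t+1} \mid \mathcal F_t] = 6.4830

For an AR(p) model X_t = c + sum_i phi_i X_{t-i} + eps_t, the
one-step-ahead conditional mean is
  E[X_{t+1} | X_t, ...] = c + sum_i phi_i X_{t+1-i}.
Substitute known values:
  E[X_{t+1} | ...] = (-0.285) * (-8) + (-0.603) * (-7) + (-0.003) * (6)
                   = 6.4830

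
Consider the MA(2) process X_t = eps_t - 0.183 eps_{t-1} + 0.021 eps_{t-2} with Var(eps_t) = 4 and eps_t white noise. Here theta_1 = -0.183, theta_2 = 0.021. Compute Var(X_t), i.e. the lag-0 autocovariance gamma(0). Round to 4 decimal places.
\gamma(0) = 4.1357

For an MA(q) process X_t = eps_t + sum_i theta_i eps_{t-i} with
Var(eps_t) = sigma^2, the variance is
  gamma(0) = sigma^2 * (1 + sum_i theta_i^2).
  sum_i theta_i^2 = (-0.183)^2 + (0.021)^2 = 0.033489 + 0.000441 = 0.03393.
  gamma(0) = 4 * (1 + 0.03393) = 4 * 1.03393 = 4.13572, which rounds to 4.1357.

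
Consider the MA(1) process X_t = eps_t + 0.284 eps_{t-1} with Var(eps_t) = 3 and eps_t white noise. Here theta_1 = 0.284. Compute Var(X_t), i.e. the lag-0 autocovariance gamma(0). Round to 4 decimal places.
\gamma(0) = 3.2420

For an MA(q) process X_t = eps_t + sum_i theta_i eps_{t-i} with
Var(eps_t) = sigma^2, the variance is
  gamma(0) = sigma^2 * (1 + sum_i theta_i^2).
  sum_i theta_i^2 = (0.284)^2 = 0.080656.
  gamma(0) = 3 * (1 + 0.080656) = 3 * 1.080656 = 3.241968, which rounds to 3.2420.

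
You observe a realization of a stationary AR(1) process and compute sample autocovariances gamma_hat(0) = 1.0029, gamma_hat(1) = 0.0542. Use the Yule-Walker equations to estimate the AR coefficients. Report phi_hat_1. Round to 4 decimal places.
\hat\phi_{1} = 0.0540

The Yule-Walker equations for an AR(p) process read, in matrix form,
  Gamma_p phi = r_p,   with   (Gamma_p)_{ij} = gamma(|i - j|),
                       (r_p)_i = gamma(i),   i,j = 1..p.
Substitute the sample gammas (Toeplitz matrix and right-hand side of size 1):
  Gamma_p = [[1.0029]]
  r_p     = [0.0542]
With p = 1 this is the single equation gamma(0) phi_1 = gamma(1):
  phi_hat_1 = gamma(1) / gamma(0) = 0.0542 / 1.0029 = 0.0540.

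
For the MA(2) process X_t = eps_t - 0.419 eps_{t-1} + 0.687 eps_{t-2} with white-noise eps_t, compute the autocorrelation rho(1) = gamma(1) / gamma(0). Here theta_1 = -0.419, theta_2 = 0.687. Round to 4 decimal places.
\rho(1) = -0.4290

For an MA(q) process with theta_0 = 1, the autocovariance is
  gamma(k) = sigma^2 * sum_{i=0..q-k} theta_i * theta_{i+k},
and rho(k) = gamma(k) / gamma(0). Sigma^2 cancels.
  numerator   = (1)*(-0.419) + (-0.419)*(0.687) = -0.706853.
  denominator = (1)^2 + (-0.419)^2 + (0.687)^2 = 1.64753.
  rho(1) = -0.706853 / 1.64753 = -0.4290.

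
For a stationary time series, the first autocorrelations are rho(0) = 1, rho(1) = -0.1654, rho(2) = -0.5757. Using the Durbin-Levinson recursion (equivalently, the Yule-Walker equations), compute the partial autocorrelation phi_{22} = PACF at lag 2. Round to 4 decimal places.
\phi_{22} = -0.6200

The PACF at lag k is phi_{kk}, the last component of the solution
to the Yule-Walker system G_k phi = r_k where
  (G_k)_{ij} = rho(|i - j|), (r_k)_i = rho(i), i,j = 1..k.
Equivalently, Durbin-Levinson gives phi_{kk} iteratively:
  phi_{11} = rho(1)
  phi_{kk} = [rho(k) - sum_{j=1..k-1} phi_{k-1,j} rho(k-j)]
            / [1 - sum_{j=1..k-1} phi_{k-1,j} rho(j)],
  phi_{k,j} = phi_{k-1,j} - phi_{kk} phi_{k-1,k-j},  j = 1..k-1.
Step k = 1:
  phi_11 = rho(1) = -0.1654.
Step k = 2:
  phi_22 = [rho(2) - phi_11 rho(1)] / [1 - phi_11 rho(1)] = [-0.5757 - (-0.1654)(-0.1654)] / [1 - (-0.1654)(-0.1654)]
         = -0.60305716 / 0.97264284 = -0.62.
Therefore phi_{22} = -0.6200.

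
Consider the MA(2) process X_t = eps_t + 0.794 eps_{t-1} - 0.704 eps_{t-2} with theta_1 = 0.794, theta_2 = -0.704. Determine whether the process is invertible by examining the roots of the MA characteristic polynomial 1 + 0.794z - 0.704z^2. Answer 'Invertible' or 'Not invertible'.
\text{Not invertible}

The MA(q) characteristic polynomial is P(z) = 1 + 0.794z - 0.704z^2.
Invertibility requires all roots to lie outside the unit circle, i.e. |z| > 1 for every root.
Set 1 + (0.794) z + (-0.704) z^2 = 0, i.e. a z^2 + b z + c = 0 with a = -0.704, b = 0.794, c = 1.
Discriminant D = b^2 - 4ac = (0.794)^2 - 4*(-0.704)*1 = 0.630436 - (-2.816) = 3.446436.
D >= 0, so the roots are real: z = (-b +/- sqrt(D)) / (2a) = (-0.794 +/- 1.856458) / (-1.408).
  z_1 = (-0.794 + 1.856458) / (-1.408) = -0.7546,   |z_1| = 0.7546.
  z_2 = (-0.794 - 1.856458) / (-1.408) = 1.8824,   |z_2| = 1.8824.
Moduli of all roots: 0.7546, 1.8824.
All moduli strictly greater than 1? No.
Verdict: Not invertible.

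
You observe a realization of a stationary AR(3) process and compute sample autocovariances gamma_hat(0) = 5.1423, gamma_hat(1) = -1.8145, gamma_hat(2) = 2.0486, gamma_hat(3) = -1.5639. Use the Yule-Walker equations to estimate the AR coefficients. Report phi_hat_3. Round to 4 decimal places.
\hat\phi_{3} = -0.1230

The Yule-Walker equations for an AR(p) process read, in matrix form,
  Gamma_p phi = r_p,   with   (Gamma_p)_{ij} = gamma(|i - j|),
                       (r_p)_i = gamma(i),   i,j = 1..p.
Substitute the sample gammas (Toeplitz matrix and right-hand side of size 3):
  Gamma_p = [[5.1423, -1.8145, 2.0486], [-1.8145, 5.1423, -1.8145], [2.0486, -1.8145, 5.1423]]
  r_p     = [-1.8145, 2.0486, -1.5639]
Written out (R1..R3):
  (R1) 5.1423 phi_1 - 1.8145 phi_2 + 2.0486 phi_3 = -1.8145
  (R2) -1.8145 phi_1 + 5.1423 phi_2 - 1.8145 phi_3 = 2.0486
  (R3) 2.0486 phi_1 - 1.8145 phi_2 + 5.1423 phi_3 = -1.5639
Gaussian elimination:
  R2 <- R2 - (-1.8145/5.1423) R1 = R2 - (-0.352858) R1:  4.50204 phi_2 - 1.091636 phi_3 = 1.40834
  R3 <- R3 - (2.0486/5.1423) R1 = R3 - (0.398382) R1:  -1.091636 phi_2 + 4.326175 phi_3 = -0.841036
  R3 <- R3 - (-1.091636/4.50204) R2 = R3 - (-0.242476) R2:  4.061479 phi_3 = -0.499547
Back-substitution:
  phi_hat_3 = -0.499547 / 4.061479 = -0.122996
  phi_hat_2 = (1.40834 - (-1.091636)(-0.122996)) / 4.50204 = 0.282999
  phi_hat_1 = (-1.8145 - (-1.8145)(0.282999) - (2.0486)(-0.122996)) / 5.1423 = -0.204
So phi_hat = [-0.2040, 0.2830, -0.1230].
Therefore phi_hat_3 = -0.1230.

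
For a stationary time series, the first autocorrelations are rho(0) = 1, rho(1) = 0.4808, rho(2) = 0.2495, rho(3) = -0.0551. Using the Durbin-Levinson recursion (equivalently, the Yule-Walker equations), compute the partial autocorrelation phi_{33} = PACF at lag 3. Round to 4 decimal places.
\phi_{33} = -0.2390

The PACF at lag k is phi_{kk}, the last component of the solution
to the Yule-Walker system G_k phi = r_k where
  (G_k)_{ij} = rho(|i - j|), (r_k)_i = rho(i), i,j = 1..k.
Equivalently, Durbin-Levinson gives phi_{kk} iteratively:
  phi_{11} = rho(1)
  phi_{kk} = [rho(k) - sum_{j=1..k-1} phi_{k-1,j} rho(k-j)]
            / [1 - sum_{j=1..k-1} phi_{k-1,j} rho(j)],
  phi_{k,j} = phi_{k-1,j} - phi_{kk} phi_{k-1,k-j},  j = 1..k-1.
Step k = 1:
  phi_11 = rho(1) = 0.4808.
Step k = 2:
  phi_22 = [rho(2) - phi_11 rho(1)] / [1 - phi_11 rho(1)] = [0.2495 - (0.4808)(0.4808)] / [1 - (0.4808)(0.4808)]
         = 0.01833136 / 0.76883136 = 0.023843.
  Update: phi_21 = phi_11 - phi_22 phi_11 = 0.4808 - (0.023843)(0.4808) = 0.469336.
Step k = 3:
  phi_33 = [rho(3) - phi_21 rho(2) - phi_22 rho(1)] / [1 - phi_21 rho(1) - phi_22 rho(2)]
    numerator   = -0.0551 - (0.469336)(0.2495) - (0.023843)(0.4808) = -0.18366317
    denominator = 1 - (0.469336)(0.4808) - (0.023843)(0.2495) = 0.76839428
  phi_33 = -0.18366317 / 0.76839428 = -0.239.
Therefore phi_{33} = -0.2390.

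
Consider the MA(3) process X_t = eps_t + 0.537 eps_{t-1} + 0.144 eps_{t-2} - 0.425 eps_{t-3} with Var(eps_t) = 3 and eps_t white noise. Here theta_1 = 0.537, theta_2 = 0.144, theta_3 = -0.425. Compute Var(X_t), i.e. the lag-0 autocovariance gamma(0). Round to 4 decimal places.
\gamma(0) = 4.4692

For an MA(q) process X_t = eps_t + sum_i theta_i eps_{t-i} with
Var(eps_t) = sigma^2, the variance is
  gamma(0) = sigma^2 * (1 + sum_i theta_i^2).
  sum_i theta_i^2 = (0.537)^2 + (0.144)^2 + (-0.425)^2 = 0.288369 + 0.020736 + 0.180625 = 0.48973.
  gamma(0) = 3 * (1 + 0.48973) = 3 * 1.48973 = 4.46919, which rounds to 4.4692.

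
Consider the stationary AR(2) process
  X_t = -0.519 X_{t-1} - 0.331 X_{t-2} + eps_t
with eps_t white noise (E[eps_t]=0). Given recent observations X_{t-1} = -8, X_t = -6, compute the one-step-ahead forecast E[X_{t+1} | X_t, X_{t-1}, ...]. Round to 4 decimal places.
E[X_{t+1} \mid \mathcal F_t] = 5.7620

For an AR(p) model X_t = c + sum_i phi_i X_{t-i} + eps_t, the
one-step-ahead conditional mean is
  E[X_{t+1} | X_t, ...] = c + sum_i phi_i X_{t+1-i}.
Substitute known values:
  E[X_{t+1} | ...] = (-0.519) * (-6) + (-0.331) * (-8)
                   = 5.7620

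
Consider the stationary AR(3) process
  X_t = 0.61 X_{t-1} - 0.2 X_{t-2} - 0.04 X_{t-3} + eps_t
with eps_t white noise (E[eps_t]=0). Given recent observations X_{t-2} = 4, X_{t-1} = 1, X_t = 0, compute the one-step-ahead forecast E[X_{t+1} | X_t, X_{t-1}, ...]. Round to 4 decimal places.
E[X_{t+1} \mid \mathcal F_t] = -0.3600

For an AR(p) model X_t = c + sum_i phi_i X_{t-i} + eps_t, the
one-step-ahead conditional mean is
  E[X_{t+1} | X_t, ...] = c + sum_i phi_i X_{t+1-i}.
Substitute known values:
  E[X_{t+1} | ...] = (0.61) * (0) + (-0.2) * (1) + (-0.04) * (4)
                   = -0.3600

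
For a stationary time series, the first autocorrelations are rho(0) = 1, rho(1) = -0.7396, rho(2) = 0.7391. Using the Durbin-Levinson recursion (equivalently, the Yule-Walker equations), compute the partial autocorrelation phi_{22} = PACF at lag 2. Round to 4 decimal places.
\phi_{22} = 0.4241

The PACF at lag k is phi_{kk}, the last component of the solution
to the Yule-Walker system G_k phi = r_k where
  (G_k)_{ij} = rho(|i - j|), (r_k)_i = rho(i), i,j = 1..k.
Equivalently, Durbin-Levinson gives phi_{kk} iteratively:
  phi_{11} = rho(1)
  phi_{kk} = [rho(k) - sum_{j=1..k-1} phi_{k-1,j} rho(k-j)]
            / [1 - sum_{j=1..k-1} phi_{k-1,j} rho(j)],
  phi_{k,j} = phi_{k-1,j} - phi_{kk} phi_{k-1,k-j},  j = 1..k-1.
Step k = 1:
  phi_11 = rho(1) = -0.7396.
Step k = 2:
  phi_22 = [rho(2) - phi_11 rho(1)] / [1 - phi_11 rho(1)] = [0.7391 - (-0.7396)(-0.7396)] / [1 - (-0.7396)(-0.7396)]
         = 0.19209184 / 0.45299184 = 0.4241.
Therefore phi_{22} = 0.4241.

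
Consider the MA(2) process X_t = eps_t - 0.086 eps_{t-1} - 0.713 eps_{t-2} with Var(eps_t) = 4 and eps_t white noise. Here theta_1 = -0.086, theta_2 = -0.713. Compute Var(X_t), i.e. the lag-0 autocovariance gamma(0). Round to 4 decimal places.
\gamma(0) = 6.0631

For an MA(q) process X_t = eps_t + sum_i theta_i eps_{t-i} with
Var(eps_t) = sigma^2, the variance is
  gamma(0) = sigma^2 * (1 + sum_i theta_i^2).
  sum_i theta_i^2 = (-0.086)^2 + (-0.713)^2 = 0.007396 + 0.508369 = 0.515765.
  gamma(0) = 4 * (1 + 0.515765) = 4 * 1.515765 = 6.06306, which rounds to 6.0631.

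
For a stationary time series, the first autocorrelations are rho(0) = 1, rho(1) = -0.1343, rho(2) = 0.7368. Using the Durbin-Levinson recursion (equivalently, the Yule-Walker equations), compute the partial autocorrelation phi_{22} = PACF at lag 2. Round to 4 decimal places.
\phi_{22} = 0.7320

The PACF at lag k is phi_{kk}, the last component of the solution
to the Yule-Walker system G_k phi = r_k where
  (G_k)_{ij} = rho(|i - j|), (r_k)_i = rho(i), i,j = 1..k.
Equivalently, Durbin-Levinson gives phi_{kk} iteratively:
  phi_{11} = rho(1)
  phi_{kk} = [rho(k) - sum_{j=1..k-1} phi_{k-1,j} rho(k-j)]
            / [1 - sum_{j=1..k-1} phi_{k-1,j} rho(j)],
  phi_{k,j} = phi_{k-1,j} - phi_{kk} phi_{k-1,k-j},  j = 1..k-1.
Step k = 1:
  phi_11 = rho(1) = -0.1343.
Step k = 2:
  phi_22 = [rho(2) - phi_11 rho(1)] / [1 - phi_11 rho(1)] = [0.7368 - (-0.1343)(-0.1343)] / [1 - (-0.1343)(-0.1343)]
         = 0.71876351 / 0.98196351 = 0.732.
Therefore phi_{22} = 0.7320.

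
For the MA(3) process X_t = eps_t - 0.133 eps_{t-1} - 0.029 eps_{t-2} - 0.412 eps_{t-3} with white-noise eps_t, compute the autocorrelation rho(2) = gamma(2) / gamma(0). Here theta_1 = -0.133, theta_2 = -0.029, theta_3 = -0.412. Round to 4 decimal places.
\rho(2) = 0.0217

For an MA(q) process with theta_0 = 1, the autocovariance is
  gamma(k) = sigma^2 * sum_{i=0..q-k} theta_i * theta_{i+k},
and rho(k) = gamma(k) / gamma(0). Sigma^2 cancels.
  numerator   = (1)*(-0.029) + (-0.133)*(-0.412) = 0.025796.
  denominator = (1)^2 + (-0.133)^2 + (-0.029)^2 + (-0.412)^2 = 1.188274.
  rho(2) = 0.025796 / 1.188274 = 0.0217.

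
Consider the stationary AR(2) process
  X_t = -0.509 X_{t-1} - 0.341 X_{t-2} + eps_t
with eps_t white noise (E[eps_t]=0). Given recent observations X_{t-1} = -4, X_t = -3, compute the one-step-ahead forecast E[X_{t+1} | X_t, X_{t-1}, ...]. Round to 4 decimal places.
E[X_{t+1} \mid \mathcal F_t] = 2.8910

For an AR(p) model X_t = c + sum_i phi_i X_{t-i} + eps_t, the
one-step-ahead conditional mean is
  E[X_{t+1} | X_t, ...] = c + sum_i phi_i X_{t+1-i}.
Substitute known values:
  E[X_{t+1} | ...] = (-0.509) * (-3) + (-0.341) * (-4)
                   = 2.8910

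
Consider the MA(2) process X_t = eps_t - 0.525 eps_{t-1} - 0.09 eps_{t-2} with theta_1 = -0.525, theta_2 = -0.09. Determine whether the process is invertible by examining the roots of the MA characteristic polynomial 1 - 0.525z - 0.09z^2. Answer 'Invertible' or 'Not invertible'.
\text{Invertible}

The MA(q) characteristic polynomial is P(z) = 1 - 0.525z - 0.09z^2.
Invertibility requires all roots to lie outside the unit circle, i.e. |z| > 1 for every root.
Set 1 + (-0.525) z + (-0.09) z^2 = 0, i.e. a z^2 + b z + c = 0 with a = -0.09, b = -0.525, c = 1.
Discriminant D = b^2 - 4ac = (-0.525)^2 - 4*(-0.09)*1 = 0.275625 - (-0.36) = 0.635625.
D >= 0, so the roots are real: z = (-b +/- sqrt(D)) / (2a) = (0.525 +/- 0.797261) / (-0.18).
  z_1 = (0.525 + 0.797261) / (-0.18) = -7.3459,   |z_1| = 7.3459.
  z_2 = (0.525 - 0.797261) / (-0.18) = 1.5126,   |z_2| = 1.5126.
Moduli of all roots: 7.3459, 1.5126.
All moduli strictly greater than 1? Yes.
Verdict: Invertible.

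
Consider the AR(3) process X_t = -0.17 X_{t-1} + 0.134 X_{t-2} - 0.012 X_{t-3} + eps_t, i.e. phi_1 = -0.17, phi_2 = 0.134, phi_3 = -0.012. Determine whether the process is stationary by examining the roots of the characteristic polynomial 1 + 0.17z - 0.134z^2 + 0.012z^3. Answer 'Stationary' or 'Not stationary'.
\text{Stationary}

The AR(p) characteristic polynomial is P(z) = 1 + 0.17z - 0.134z^2 + 0.012z^3.
Stationarity requires all roots to lie outside the unit circle, i.e. |z| > 1 for every root.
Degree 3: look for a simple real root z0 first, then factor out (1 - z/z0) and solve the remaining quadratic.
Testing z0 = 5: P(5) = 1 + (0.17)(5) + (-0.134)(5)^2 + (0.012)(5)^3
  = 1 + (0.85) + (-3.35) + (1.5) = 0.  So z_0 = 5 is a root, |z_0| = 5.
Divide out the factor (1 - 0.2 z) = (1 - z/z0) (since 1/z0 = 0.2):
  P(z) = (1 - 0.2 z)(1 + (0.37) z + (-0.06) z^2)
  [check: z-coef 0.37 - (0.2) = 0.17; z^2-coef -0.06 - (0.2)(0.37) = -0.134; z^3-coef -(0.2)(-0.06) = 0.012.]
Remaining roots from the quadratic factor 1 + (0.37) z + (-0.06) z^2:
  Set 1 + (0.37) z + (-0.06) z^2 = 0, i.e. a z^2 + b z + c = 0 with a = -0.06, b = 0.37, c = 1.
  Discriminant D = b^2 - 4ac = (0.37)^2 - 4*(-0.06)*1 = 0.1369 - (-0.24) = 0.3769.
  D >= 0, so the roots are real: z = (-b +/- sqrt(D)) / (2a) = (-0.37 +/- 0.613922) / (-0.12).
    z_1 = (-0.37 + 0.613922) / (-0.12) = -2.0327,   |z_1| = 2.0327.
    z_2 = (-0.37 - 0.613922) / (-0.12) = 8.1993,   |z_2| = 8.1993.
Moduli of all roots: 5.0000, 2.0327, 8.1993.
All moduli strictly greater than 1? Yes.
Verdict: Stationary.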